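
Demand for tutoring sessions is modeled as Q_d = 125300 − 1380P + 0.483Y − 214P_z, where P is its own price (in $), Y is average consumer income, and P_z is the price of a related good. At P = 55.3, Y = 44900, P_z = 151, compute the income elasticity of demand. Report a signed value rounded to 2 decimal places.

At the given values, Q_d = 125300 − 1380(55.3) + 0.483(44900) − 214(151) = 38358.7.
∂Q_d/∂Y = 0.483.
E = (0.483) × (44900/38358.7) = 0.5653…

0.57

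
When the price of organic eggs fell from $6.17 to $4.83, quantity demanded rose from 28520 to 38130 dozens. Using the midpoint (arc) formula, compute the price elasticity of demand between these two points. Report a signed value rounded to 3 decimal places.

-1.184

%ΔQ = (38130 − 28520) / [(28520 + 38130)/2] = 9610/33325 = 0.288372…
%ΔP = (4.83 − 6.17) / [(6.17 + 4.83)/2] = -1.34/5.5 = -0.243636…
Arc Ed = %ΔQ / %ΔP = (9610/33325) / (-1.34/5.5) = -1.18361…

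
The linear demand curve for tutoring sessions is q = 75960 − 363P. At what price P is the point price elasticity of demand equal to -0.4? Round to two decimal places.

59.79

Ed = −363P/(75960 − 363P). Set this equal to -0.4:
363P = 0.4·(75960 − 363P) ⇒ 363P(1 + 0.4) = 0.4·75960
P = 0.4·75960 / (363·1.4) = 59.7874…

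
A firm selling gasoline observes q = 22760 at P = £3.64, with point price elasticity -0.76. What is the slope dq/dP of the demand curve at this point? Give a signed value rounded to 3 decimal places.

-4752.088

Ed = (dq/dP)·(P/q) ⇒ dq/dP = Ed·q/P = (-0.76)·22760/3.64 = -4752.08791…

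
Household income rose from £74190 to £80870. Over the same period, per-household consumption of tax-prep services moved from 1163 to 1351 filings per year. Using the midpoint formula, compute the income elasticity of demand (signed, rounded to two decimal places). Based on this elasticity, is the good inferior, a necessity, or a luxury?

1.74; luxury

%ΔQ = (1351 − 1163)/[( 1163 + 1351)/2] = 188/1257 = 0.149562…
%ΔIncome = (80870 − 74190)/[( 74190 + 80870)/2] = 6680/77530 = 0.086160…
E_income = (188/1257) / (6680/77530) = 1.7358…
E_income > 1 ⇒ normal good, luxury.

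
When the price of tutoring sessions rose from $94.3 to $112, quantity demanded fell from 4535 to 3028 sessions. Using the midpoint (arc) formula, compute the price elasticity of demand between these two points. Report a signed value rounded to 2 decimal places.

-2.32

%ΔQ = (3028 − 4535) / [(4535 + 3028)/2] = -1507/3781.5 = -0.398519…
%ΔP = (112 − 94.3) / [(94.3 + 112)/2] = 17.7/103.15 = 0.171594…
Arc Ed = %ΔQ / %ΔP = (-1507/3781.5) / (17.7/103.15) = -2.3224…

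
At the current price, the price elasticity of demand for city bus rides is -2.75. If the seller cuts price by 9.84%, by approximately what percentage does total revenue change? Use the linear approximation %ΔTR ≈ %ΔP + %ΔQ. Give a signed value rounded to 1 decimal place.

%ΔQ ≈ Ed × %ΔP = (-2.75) × (-9.84%) = +27.0600%
%ΔTR ≈ %ΔP + %ΔQ = (-9.84%) + (+27.0600%) = +17.2200%

+17.2%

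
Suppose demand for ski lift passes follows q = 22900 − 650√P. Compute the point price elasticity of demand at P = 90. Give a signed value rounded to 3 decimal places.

dq/dP = −650/(2√P) = -34.258. At P = 90, q = 16733.6.
Ed = (dq/dP)·(P/q) = (-34.258) × (90/16733.6) = -0.18425…

-0.184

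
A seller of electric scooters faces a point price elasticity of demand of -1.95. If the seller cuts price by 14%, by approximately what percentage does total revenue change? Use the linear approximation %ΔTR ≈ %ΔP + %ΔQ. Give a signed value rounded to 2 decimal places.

+13.30%

%ΔQ ≈ Ed × %ΔP = (-1.95) × (-14%) = +27.3000%
%ΔTR ≈ %ΔP + %ΔQ = (-14%) + (+27.3000%) = +13.3000%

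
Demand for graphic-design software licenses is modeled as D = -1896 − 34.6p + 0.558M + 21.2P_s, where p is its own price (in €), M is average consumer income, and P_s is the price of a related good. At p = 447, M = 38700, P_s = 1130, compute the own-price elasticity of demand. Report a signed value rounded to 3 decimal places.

-0.549

At the given values, D = -1896 − 34.6(447) + 0.558(38700) + 21.2(1130) = 28188.4.
∂D/∂p = −34.6.
E = (-34.6) × (447/28188.4) = -0.54867…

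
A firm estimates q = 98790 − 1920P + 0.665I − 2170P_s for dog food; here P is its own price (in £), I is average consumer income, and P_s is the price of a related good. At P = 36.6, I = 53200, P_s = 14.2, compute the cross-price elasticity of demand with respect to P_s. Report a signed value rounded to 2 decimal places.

At the given values, q = 98790 − 1920(36.6) + 0.665(53200) − 2170(14.2) = 33082.
∂q/∂P_s = -2170.
E = (-2170) × (14.2/33082) = -0.9314…

-0.93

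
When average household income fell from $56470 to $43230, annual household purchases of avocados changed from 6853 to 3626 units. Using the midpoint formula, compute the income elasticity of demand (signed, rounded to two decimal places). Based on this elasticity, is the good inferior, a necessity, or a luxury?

%ΔQ = (3626 − 6853)/[( 6853 + 3626)/2] = -3227/5239.5 = -0.615898…
%ΔIncome = (43230 − 56470)/[( 56470 + 43230)/2] = -13240/49850 = -0.265596…
E_income = (-3227/5239.5) / (-13240/49850) = 2.3189…
E_income > 1 ⇒ normal good, luxury.

2.32; luxury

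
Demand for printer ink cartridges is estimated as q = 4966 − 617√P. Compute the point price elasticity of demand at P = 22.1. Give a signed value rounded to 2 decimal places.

dq/dP = −617/(2√P) = -65.6234. At P = 22.1, q = 2065.44.
Ed = (dq/dP)·(P/q) = (-65.6234) × (22.1/2065.44) = -0.7021…

-0.70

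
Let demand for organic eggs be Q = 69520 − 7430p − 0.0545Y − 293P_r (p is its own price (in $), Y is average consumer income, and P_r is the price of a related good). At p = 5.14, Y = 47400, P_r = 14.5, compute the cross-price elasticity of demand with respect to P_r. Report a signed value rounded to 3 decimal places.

-0.173

At the given values, Q = 69520 − 7430(5.14) − 0.0545(47400) − 293(14.5) = 24498.
∂Q/∂P_r = -293.
E = (-293) × (14.5/24498) = -0.17342…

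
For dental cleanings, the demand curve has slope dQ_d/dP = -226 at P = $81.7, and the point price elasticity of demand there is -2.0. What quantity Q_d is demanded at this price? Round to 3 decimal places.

Ed = (dQ_d/dP)·(P/Q_d) ⇒ Q_d = (dQ_d/dP)·P/Ed = (-226)·81.7/(-2.0) = 9232.1

9232.100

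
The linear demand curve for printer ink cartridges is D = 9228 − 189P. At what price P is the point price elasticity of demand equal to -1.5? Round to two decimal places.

Ed = −189P/(9228 − 189P). Set this equal to -1.5:
189P = 1.5·(9228 − 189P) ⇒ 189P(1 + 1.5) = 1.5·9228
P = 1.5·9228 / (189·2.5) = 29.2952…

29.30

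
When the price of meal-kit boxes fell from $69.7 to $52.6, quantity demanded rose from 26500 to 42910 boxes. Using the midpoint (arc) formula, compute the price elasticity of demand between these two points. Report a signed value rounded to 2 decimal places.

%ΔQ = (42910 − 26500) / [(26500 + 42910)/2] = 16410/34705 = 0.472842…
%ΔP = (52.6 − 69.7) / [(69.7 + 52.6)/2] = -17.1/61.15 = -0.279640…
Arc Ed = %ΔQ / %ΔP = (16410/34705) / (-17.1/61.15) = -1.6908…

-1.69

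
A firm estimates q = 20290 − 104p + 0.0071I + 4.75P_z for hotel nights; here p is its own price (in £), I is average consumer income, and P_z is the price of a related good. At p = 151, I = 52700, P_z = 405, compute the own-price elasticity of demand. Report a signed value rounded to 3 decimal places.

At the given values, q = 20290 − 104(151) + 0.0071(52700) + 4.75(405) = 6883.92.
∂q/∂p = −104.
E = (-104) × (151/6883.92) = -2.28125…

-2.281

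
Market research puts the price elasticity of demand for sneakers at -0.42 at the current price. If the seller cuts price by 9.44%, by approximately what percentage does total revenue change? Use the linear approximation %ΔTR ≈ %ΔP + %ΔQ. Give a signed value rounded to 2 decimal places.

%ΔQ ≈ Ed × %ΔP = (-0.42) × (-9.44%) = +3.9648%
%ΔTR ≈ %ΔP + %ΔQ = (-9.44%) + (+3.9648%) = -5.4752%

-5.48%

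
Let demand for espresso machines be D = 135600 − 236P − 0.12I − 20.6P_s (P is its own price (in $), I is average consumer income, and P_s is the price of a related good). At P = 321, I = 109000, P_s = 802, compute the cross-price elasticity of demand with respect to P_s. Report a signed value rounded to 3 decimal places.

At the given values, D = 135600 − 236(321) − 0.12(109000) − 20.6(802) = 30242.8.
∂D/∂P_s = -20.6.
E = (-20.6) × (802/30242.8) = -0.54628…

-0.546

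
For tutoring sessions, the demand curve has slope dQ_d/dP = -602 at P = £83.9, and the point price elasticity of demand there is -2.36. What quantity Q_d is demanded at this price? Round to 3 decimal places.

21401.610

Ed = (dQ_d/dP)·(P/Q_d) ⇒ Q_d = (dQ_d/dP)·P/Ed = (-602)·83.9/(-2.36) = 21401.61016…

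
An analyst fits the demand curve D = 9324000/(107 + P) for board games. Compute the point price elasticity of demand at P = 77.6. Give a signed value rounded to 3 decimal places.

-0.420

dD/dP = −9324000/(107 + P)² = -273.614. At P = 77.6, D = 50509.2.
Ed = (dD/dP)·(P/D) = (-273.614) × (77.6/50509.2) = -0.42036…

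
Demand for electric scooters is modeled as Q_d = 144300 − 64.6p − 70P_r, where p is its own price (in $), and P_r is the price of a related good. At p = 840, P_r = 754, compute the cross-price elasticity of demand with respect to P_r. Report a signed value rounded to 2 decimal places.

-1.42

At the given values, Q_d = 144300 − 64.6(840) − 70(754) = 37256.
∂Q_d/∂P_r = -70.
E = (-70) × (754/37256) = -1.4166…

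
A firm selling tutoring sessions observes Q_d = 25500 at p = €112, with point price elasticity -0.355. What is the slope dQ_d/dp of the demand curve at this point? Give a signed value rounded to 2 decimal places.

-80.83

Ed = (dQ_d/dp)·(p/Q_d) ⇒ dQ_d/dp = Ed·Q_d/p = (-0.355)·25500/112 = -80.8258…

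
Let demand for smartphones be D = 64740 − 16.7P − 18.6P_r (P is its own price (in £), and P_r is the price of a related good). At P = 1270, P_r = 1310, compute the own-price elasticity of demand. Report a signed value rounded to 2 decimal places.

At the given values, D = 64740 − 16.7(1270) − 18.6(1310) = 19165.
∂D/∂P = −16.7.
E = (-16.7) × (1270/19165) = -1.1066…

-1.11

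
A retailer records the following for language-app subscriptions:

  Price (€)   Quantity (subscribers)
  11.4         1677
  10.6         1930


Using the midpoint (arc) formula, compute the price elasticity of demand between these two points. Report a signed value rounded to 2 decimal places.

%ΔQ = (1930 − 1677) / [(1677 + 1930)/2] = 253/1803.5 = 0.140282…
%ΔP = (10.6 − 11.4) / [(11.4 + 10.6)/2] = -0.8/11 = -0.072727…
Arc Ed = %ΔQ / %ΔP = (253/1803.5) / (-0.8/11) = -1.9288…

-1.93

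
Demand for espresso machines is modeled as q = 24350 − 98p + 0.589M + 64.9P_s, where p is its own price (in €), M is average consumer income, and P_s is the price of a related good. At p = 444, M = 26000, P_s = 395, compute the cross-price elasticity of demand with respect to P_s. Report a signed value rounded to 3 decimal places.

1.177

At the given values, q = 24350 − 98(444) + 0.589(26000) + 64.9(395) = 21787.5.
∂q/∂P_s = 64.9.
E = (64.9) × (395/21787.5) = 1.17661…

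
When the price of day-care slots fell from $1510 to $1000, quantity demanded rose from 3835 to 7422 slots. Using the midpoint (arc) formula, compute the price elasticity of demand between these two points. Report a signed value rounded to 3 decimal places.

%ΔQ = (7422 − 3835) / [(3835 + 7422)/2] = 3587/5628.5 = 0.637292…
%ΔP = (1000 − 1510) / [(1510 + 1000)/2] = -510/1255 = -0.406374…
Arc Ed = %ΔQ / %ΔP = (3587/5628.5) / (-510/1255) = -1.56823…

-1.568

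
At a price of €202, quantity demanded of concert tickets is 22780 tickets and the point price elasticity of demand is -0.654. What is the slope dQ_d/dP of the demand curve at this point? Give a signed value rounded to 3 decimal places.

-73.753

Ed = (dQ_d/dP)·(P/Q_d) ⇒ dQ_d/dP = Ed·Q_d/P = (-0.654)·22780/202 = -73.75306…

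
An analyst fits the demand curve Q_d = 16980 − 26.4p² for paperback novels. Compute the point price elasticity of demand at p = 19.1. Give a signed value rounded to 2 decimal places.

dQ_d/dp = −2·26.4·p = -1008.48. At p = 19.1, Q_d = 7349.016.
Ed = (dQ_d/dp)·(p/Q_d) = (-1008.48) × (19.1/7349.016) = -2.6210…

-2.62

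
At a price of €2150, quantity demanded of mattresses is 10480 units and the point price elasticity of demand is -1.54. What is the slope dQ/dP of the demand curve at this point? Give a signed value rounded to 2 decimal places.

-7.51

Ed = (dQ/dP)·(P/Q) ⇒ dQ/dP = Ed·Q/P = (-1.54)·10480/2150 = -7.5066…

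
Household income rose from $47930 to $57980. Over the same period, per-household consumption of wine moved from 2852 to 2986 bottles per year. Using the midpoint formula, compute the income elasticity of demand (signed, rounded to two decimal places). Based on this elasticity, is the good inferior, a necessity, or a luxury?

%ΔQ = (2986 − 2852)/[( 2852 + 2986)/2] = 134/2919 = 0.045906…
%ΔIncome = (57980 − 47930)/[( 47930 + 57980)/2] = 10050/52955 = 0.189783…
E_income = (134/2919) / (10050/52955) = 0.2418…
0 < E_income < 1 ⇒ normal good, necessity.

0.24; necessity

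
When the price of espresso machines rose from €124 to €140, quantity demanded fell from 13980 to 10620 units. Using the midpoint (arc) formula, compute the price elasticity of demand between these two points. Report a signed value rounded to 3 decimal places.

%ΔQ = (10620 − 13980) / [(13980 + 10620)/2] = -3360/12300 = -0.273170…
%ΔP = (140 − 124) / [(124 + 140)/2] = 16/132 = 0.121212…
Arc Ed = %ΔQ / %ΔP = (-3360/12300) / (16/132) = -2.25365…

-2.254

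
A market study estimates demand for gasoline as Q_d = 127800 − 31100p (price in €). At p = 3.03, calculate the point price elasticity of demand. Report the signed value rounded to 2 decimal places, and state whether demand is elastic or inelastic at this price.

-2.81; elastic

dQ_d/dp = −31100. At p = 3.03, Q_d = 127800 − 31100(3.03) = 33567.
Ed = (dQ_d/dp)·(p/Q_d) = −31100 × (3.03/33567) = -2.8073…
|Ed| = 2.81 > 1, so demand is elastic.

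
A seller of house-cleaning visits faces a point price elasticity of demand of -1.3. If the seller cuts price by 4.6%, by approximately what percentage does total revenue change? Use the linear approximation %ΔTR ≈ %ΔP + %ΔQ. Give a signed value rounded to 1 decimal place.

+1.4%

%ΔQ ≈ Ed × %ΔP = (-1.3) × (-4.6%) = +5.9800%
%ΔTR ≈ %ΔP + %ΔQ = (-4.6%) + (+5.9800%) = +1.3800%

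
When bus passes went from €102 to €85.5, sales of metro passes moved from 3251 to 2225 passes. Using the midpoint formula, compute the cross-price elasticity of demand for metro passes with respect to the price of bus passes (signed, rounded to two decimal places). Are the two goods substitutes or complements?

%ΔQ_{metro passes} = (2225 − 3251)/avg = -1026/2738 = -0.374726…
%ΔP_{bus passes} = (85.5 − 102)/avg = -16.5/93.75 = -0.176
E_cross = (-1026/2738) / (-16.5/93.75) = 2.1291…
E_cross > 0 ⇒ the goods are substitutes.

2.13; substitutes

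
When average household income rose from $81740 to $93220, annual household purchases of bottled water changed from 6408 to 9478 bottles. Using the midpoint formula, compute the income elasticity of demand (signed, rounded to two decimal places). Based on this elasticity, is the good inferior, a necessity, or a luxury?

%ΔQ = (9478 − 6408)/[( 6408 + 9478)/2] = 3070/7943 = 0.386503…
%ΔIncome = (93220 − 81740)/[( 81740 + 93220)/2] = 11480/87480 = 0.131229…
E_income = (3070/7943) / (11480/87480) = 2.9452…
E_income > 1 ⇒ normal good, luxury.

2.95; luxury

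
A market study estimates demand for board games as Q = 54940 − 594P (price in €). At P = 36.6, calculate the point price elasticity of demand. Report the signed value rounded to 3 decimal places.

dQ/dP = −594. At P = 36.6, Q = 54940 − 594(36.6) = 33199.6.
Ed = (dQ/dP)·(P/Q) = −594 × (36.6/33199.6) = -0.65483…

-0.655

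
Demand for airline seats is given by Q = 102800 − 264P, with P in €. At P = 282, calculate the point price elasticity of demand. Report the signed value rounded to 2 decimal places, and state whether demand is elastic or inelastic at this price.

-2.63; elastic

dQ/dP = −264. At P = 282, Q = 102800 − 264(282) = 28352.
Ed = (dQ/dP)·(P/Q) = −264 × (282/28352) = -2.6258…
|Ed| = 2.63 > 1, so demand is elastic.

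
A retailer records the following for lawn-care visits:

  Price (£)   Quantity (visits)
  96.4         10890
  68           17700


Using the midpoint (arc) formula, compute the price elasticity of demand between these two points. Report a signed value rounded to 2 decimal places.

%ΔQ = (17700 − 10890) / [(10890 + 17700)/2] = 6810/14295 = 0.476390…
%ΔP = (68 − 96.4) / [(96.4 + 68)/2] = -28.4/82.2 = -0.345498…
Arc Ed = %ΔQ / %ΔP = (6810/14295) / (-28.4/82.2) = -1.3788…

-1.38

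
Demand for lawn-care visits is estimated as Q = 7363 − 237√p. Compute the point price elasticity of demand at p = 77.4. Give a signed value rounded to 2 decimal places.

-0.20

dQ/dp = −237/(2√p) = -13.4694. At p = 77.4, Q = 5277.94.
Ed = (dQ/dp)·(p/Q) = (-13.4694) × (77.4/5277.94) = -0.1975…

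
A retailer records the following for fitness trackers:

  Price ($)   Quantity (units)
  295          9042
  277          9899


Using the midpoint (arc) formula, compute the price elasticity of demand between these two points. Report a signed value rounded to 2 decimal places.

-1.44

%ΔQ = (9899 − 9042) / [(9042 + 9899)/2] = 857/9470.5 = 0.090491…
%ΔP = (277 − 295) / [(295 + 277)/2] = -18/286 = -0.062937…
Arc Ed = %ΔQ / %ΔP = (857/9470.5) / (-18/286) = -1.4378…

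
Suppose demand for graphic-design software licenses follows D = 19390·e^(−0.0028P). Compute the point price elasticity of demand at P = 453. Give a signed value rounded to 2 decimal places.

dD/dP = −0.0028·D = -15.2713. At P = 453, D = 5454.04.
Ed = (dD/dP)·(P/D) = (-15.2713) × (453/5454.04) = -1.2684

-1.27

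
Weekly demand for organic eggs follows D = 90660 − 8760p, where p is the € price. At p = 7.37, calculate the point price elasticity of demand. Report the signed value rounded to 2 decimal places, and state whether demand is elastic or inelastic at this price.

dD/dp = −8760. At p = 7.37, D = 90660 − 8760(7.37) = 26098.8.
Ed = (dD/dp)·(p/D) = −8760 × (7.37/26098.8) = -2.4737…
|Ed| = 2.47 > 1, so demand is elastic.

-2.47; elastic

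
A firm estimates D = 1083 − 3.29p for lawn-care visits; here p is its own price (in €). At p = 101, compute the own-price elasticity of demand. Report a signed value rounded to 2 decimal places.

-0.44

At the given values, D = 1083 − 3.29(101) = 750.71.
∂D/∂p = −3.29.
E = (-3.29) × (101/750.71) = -0.4426…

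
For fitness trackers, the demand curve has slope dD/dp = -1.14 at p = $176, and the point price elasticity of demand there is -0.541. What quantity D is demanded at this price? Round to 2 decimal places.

370.87

Ed = (dD/dp)·(p/D) ⇒ D = (dD/dp)·p/Ed = (-1.14)·176/(-0.541) = 370.8687…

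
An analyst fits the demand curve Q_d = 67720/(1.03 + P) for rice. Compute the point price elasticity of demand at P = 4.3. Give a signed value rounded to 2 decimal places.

-0.81

dQ_d/dP = −67720/(1.03 + P)² = -2383.76. At P = 4.3, Q_d = 12705.4.
Ed = (dQ_d/dP)·(P/Q_d) = (-2383.76) × (4.3/12705.4) = -0.8067…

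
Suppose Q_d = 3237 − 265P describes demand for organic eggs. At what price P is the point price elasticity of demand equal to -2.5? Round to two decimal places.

8.73

Ed = −265P/(3237 − 265P). Set this equal to -2.5:
265P = 2.5·(3237 − 265P) ⇒ 265P(1 + 2.5) = 2.5·3237
P = 2.5·3237 / (265·3.5) = 8.7250…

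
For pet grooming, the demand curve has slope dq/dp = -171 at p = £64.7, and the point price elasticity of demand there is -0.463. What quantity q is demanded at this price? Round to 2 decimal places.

23895.68

Ed = (dq/dp)·(p/q) ⇒ q = (dq/dp)·p/Ed = (-171)·64.7/(-0.463) = 23895.6803…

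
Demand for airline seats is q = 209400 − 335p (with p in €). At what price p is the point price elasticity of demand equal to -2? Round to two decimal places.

416.72

Ed = −335p/(209400 − 335p). Set this equal to -2:
335p = 2·(209400 − 335p) ⇒ 335p(1 + 2) = 2·209400
p = 2·209400 / (335·3) = 416.7164…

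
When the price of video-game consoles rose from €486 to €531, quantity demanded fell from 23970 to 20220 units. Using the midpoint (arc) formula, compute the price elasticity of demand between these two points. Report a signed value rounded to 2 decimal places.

%ΔQ = (20220 − 23970) / [(23970 + 20220)/2] = -3750/22095 = -0.169721…
%ΔP = (531 − 486) / [(486 + 531)/2] = 45/508.5 = 0.088495…
Arc Ed = %ΔQ / %ΔP = (-3750/22095) / (45/508.5) = -1.9178…

-1.92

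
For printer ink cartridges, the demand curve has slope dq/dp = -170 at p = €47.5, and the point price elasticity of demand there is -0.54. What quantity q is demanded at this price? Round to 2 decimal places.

14953.70

Ed = (dq/dp)·(p/q) ⇒ q = (dq/dp)·p/Ed = (-170)·47.5/(-0.54) = 14953.7037…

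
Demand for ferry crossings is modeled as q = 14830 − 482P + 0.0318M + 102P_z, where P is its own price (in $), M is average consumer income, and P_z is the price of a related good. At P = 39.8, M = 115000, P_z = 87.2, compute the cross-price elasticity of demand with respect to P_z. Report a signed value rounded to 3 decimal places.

At the given values, q = 14830 − 482(39.8) + 0.0318(115000) + 102(87.2) = 8197.8.
∂q/∂P_z = 102.
E = (102) × (87.2/8197.8) = 1.08497…

1.085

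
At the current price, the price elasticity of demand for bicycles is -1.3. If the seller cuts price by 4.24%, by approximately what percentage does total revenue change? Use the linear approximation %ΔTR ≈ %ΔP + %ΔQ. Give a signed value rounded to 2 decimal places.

+1.27%

%ΔQ ≈ Ed × %ΔP = (-1.3) × (-4.24%) = +5.5120%
%ΔTR ≈ %ΔP + %ΔQ = (-4.24%) + (+5.5120%) = +1.2720%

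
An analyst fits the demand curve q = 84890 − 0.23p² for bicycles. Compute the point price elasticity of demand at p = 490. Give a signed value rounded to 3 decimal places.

-3.723

dq/dp = −2·0.23·p = -225.4. At p = 490, q = 29667.
Ed = (dq/dp)·(p/q) = (-225.4) × (490/29667) = -3.72285…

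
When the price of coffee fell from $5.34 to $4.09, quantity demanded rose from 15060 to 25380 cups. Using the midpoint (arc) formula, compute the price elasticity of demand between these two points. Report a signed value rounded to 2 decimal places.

-1.93

%ΔQ = (25380 − 15060) / [(15060 + 25380)/2] = 10320/20220 = 0.510385…
%ΔP = (4.09 − 5.34) / [(5.34 + 4.09)/2] = -1.25/4.715 = -0.265111…
Arc Ed = %ΔQ / %ΔP = (10320/20220) / (-1.25/4.715) = -1.9251…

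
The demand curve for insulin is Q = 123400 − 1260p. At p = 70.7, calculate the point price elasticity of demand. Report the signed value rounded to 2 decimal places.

dQ/dp = −1260. At p = 70.7, Q = 123400 − 1260(70.7) = 34318.
Ed = (dQ/dp)·(p/Q) = −1260 × (70.7/34318) = -2.5957…

-2.60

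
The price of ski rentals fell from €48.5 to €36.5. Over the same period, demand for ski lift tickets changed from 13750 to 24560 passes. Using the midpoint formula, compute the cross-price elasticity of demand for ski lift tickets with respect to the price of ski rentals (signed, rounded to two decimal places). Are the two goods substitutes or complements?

-2.00; complements

%ΔQ_{ski lift tickets} = (24560 − 13750)/avg = 10810/19155 = 0.564343…
%ΔP_{ski rentals} = (36.5 − 48.5)/avg = -12/42.5 = -0.282352…
E_cross = (10810/19155) / (-12/42.5) = -1.9987…
E_cross < 0 ⇒ the goods are complements.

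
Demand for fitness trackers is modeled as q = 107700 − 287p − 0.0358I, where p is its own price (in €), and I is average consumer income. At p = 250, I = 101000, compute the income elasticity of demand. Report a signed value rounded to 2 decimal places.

-0.11

At the given values, q = 107700 − 287(250) − 0.0358(101000) = 32334.2.
∂q/∂I = -0.0358.
E = (-0.0358) × (101000/32334.2) = -0.1118…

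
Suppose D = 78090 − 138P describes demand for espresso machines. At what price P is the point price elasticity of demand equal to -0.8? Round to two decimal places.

Ed = −138P/(78090 − 138P). Set this equal to -0.8:
138P = 0.8·(78090 − 138P) ⇒ 138P(1 + 0.8) = 0.8·78090
P = 0.8·78090 / (138·1.8) = 251.4975…

251.50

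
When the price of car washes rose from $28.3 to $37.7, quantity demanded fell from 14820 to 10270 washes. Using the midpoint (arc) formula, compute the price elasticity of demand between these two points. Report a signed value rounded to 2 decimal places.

%ΔQ = (10270 − 14820) / [(14820 + 10270)/2] = -4550/12545 = -0.362694…
%ΔP = (37.7 − 28.3) / [(28.3 + 37.7)/2] = 9.4/33 = 0.284848…
Arc Ed = %ΔQ / %ΔP = (-4550/12545) / (9.4/33) = -1.2732…

-1.27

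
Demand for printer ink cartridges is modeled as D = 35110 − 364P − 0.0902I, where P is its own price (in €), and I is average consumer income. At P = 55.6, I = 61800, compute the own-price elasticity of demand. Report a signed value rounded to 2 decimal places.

-2.18

At the given values, D = 35110 − 364(55.6) − 0.0902(61800) = 9297.24.
∂D/∂P = −364.
E = (-364) × (55.6/9297.24) = -2.1768…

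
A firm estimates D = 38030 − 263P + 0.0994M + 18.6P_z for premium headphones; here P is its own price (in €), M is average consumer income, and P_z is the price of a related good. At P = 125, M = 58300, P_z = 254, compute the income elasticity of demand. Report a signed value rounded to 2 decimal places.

0.37

At the given values, D = 38030 − 263(125) + 0.0994(58300) + 18.6(254) = 15674.42.
∂D/∂M = 0.0994.
E = (0.0994) × (58300/15674.42) = 0.3697…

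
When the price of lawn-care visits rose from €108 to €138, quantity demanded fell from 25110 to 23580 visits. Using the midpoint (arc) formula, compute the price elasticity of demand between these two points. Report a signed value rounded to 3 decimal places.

%ΔQ = (23580 − 25110) / [(25110 + 23580)/2] = -1530/24345 = -0.062846…
%ΔP = (138 − 108) / [(108 + 138)/2] = 30/123 = 0.243902…
Arc Ed = %ΔQ / %ΔP = (-1530/24345) / (30/123) = -0.25767…

-0.258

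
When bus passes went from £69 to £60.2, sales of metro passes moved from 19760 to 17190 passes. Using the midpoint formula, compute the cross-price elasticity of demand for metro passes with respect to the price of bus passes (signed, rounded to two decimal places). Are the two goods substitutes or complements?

1.02; substitutes

%ΔQ_{metro passes} = (17190 − 19760)/avg = -2570/18475 = -0.139106…
%ΔP_{bus passes} = (60.2 − 69)/avg = -8.8/64.6 = -0.136222…
E_cross = (-2570/18475) / (-8.8/64.6) = 1.0211…
E_cross > 0 ⇒ the goods are substitutes.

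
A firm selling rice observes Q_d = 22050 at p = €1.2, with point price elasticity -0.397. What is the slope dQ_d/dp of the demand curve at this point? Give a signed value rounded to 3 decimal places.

-7294.875

Ed = (dQ_d/dp)·(p/Q_d) ⇒ dQ_d/dp = Ed·Q_d/p = (-0.397)·22050/1.2 = -7294.875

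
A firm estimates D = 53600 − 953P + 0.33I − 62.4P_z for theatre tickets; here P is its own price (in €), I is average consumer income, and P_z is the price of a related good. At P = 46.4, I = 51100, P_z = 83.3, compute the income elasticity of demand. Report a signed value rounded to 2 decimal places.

0.80

At the given values, D = 53600 − 953(46.4) + 0.33(51100) − 62.4(83.3) = 21045.88.
∂D/∂I = 0.33.
E = (0.33) × (51100/21045.88) = 0.8012…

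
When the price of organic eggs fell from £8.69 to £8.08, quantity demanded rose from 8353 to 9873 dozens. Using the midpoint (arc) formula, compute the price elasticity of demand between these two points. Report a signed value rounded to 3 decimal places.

-2.293

%ΔQ = (9873 − 8353) / [(8353 + 9873)/2] = 1520/9113 = 0.166794…
%ΔP = (8.08 − 8.69) / [(8.69 + 8.08)/2] = -0.61/8.385 = -0.072748…
Arc Ed = %ΔQ / %ΔP = (1520/9113) / (-0.61/8.385) = -2.29274…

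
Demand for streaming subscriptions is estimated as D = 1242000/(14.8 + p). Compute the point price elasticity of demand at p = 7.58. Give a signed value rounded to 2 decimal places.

-0.34

dD/dp = −1242000/(14.8 + p)² = -2479.71. At p = 7.58, D = 55496.
Ed = (dD/dp)·(p/D) = (-2479.71) × (7.58/55496) = -0.3386…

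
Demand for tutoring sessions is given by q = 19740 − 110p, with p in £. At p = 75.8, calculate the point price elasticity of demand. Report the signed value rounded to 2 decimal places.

dq/dp = −110. At p = 75.8, q = 19740 − 110(75.8) = 11402.
Ed = (dq/dp)·(p/q) = −110 × (75.8/11402) = -0.7312…

-0.73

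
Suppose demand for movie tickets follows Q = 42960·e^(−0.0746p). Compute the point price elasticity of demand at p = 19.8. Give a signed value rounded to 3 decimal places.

-1.477

dQ/dp = −0.0746·Q = -731.67. At p = 19.8, Q = 9807.91.
Ed = (dQ/dp)·(p/Q) = (-731.67) × (19.8/9807.91) = -1.47708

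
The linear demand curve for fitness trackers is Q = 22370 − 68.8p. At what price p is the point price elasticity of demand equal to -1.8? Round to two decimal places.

209.02

Ed = −68.8p/(22370 − 68.8p). Set this equal to -1.8:
68.8p = 1.8·(22370 − 68.8p) ⇒ 68.8p(1 + 1.8) = 1.8·22370
p = 1.8·22370 / (68.8·2.8) = 209.0220…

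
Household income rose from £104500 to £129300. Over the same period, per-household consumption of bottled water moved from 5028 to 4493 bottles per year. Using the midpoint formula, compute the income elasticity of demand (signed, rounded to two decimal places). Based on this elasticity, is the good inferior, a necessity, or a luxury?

%ΔQ = (4493 − 5028)/[( 5028 + 4493)/2] = -535/4760.5 = -0.112383…
%ΔIncome = (129300 − 104500)/[( 104500 + 129300)/2] = 24800/116900 = 0.212147…
E_income = (-535/4760.5) / (24800/116900) = -0.5297…
E_income < 0 ⇒ inferior good.

-0.53; inferior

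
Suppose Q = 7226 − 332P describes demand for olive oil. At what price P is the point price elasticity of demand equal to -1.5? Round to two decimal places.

Ed = −332P/(7226 − 332P). Set this equal to -1.5:
332P = 1.5·(7226 − 332P) ⇒ 332P(1 + 1.5) = 1.5·7226
P = 1.5·7226 / (332·2.5) = 13.0590…

13.06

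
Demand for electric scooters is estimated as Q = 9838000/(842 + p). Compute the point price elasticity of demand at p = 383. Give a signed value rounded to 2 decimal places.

dQ/dp = −9838000/(842 + p)² = -6.55594. At p = 383, Q = 8031.02.
Ed = (dQ/dp)·(p/Q) = (-6.55594) × (383/8031.02) = -0.3126…

-0.31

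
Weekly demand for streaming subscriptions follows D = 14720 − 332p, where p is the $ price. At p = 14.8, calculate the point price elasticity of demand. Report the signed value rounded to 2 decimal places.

-0.50

dD/dp = −332. At p = 14.8, D = 14720 − 332(14.8) = 9806.4.
Ed = (dD/dp)·(p/D) = −332 × (14.8/9806.4) = -0.5010…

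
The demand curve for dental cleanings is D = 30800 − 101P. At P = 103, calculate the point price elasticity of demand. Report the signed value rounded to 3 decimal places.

-0.510

dD/dP = −101. At P = 103, D = 30800 − 101(103) = 20397.
Ed = (dD/dP)·(P/D) = −101 × (103/20397) = -0.51002…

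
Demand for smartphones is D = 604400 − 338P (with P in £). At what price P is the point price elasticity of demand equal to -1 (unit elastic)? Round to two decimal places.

894.08

Ed = −338P/(604400 − 338P). Set this equal to -1:
338P = 1·(604400 − 338P) ⇒ 338P(1 + 1) = 1·604400
P = 1·604400 / (338·2) = 894.0828…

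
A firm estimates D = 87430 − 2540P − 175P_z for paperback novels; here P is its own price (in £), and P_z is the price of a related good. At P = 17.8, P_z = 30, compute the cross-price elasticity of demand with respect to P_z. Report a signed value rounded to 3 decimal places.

-0.142

At the given values, D = 87430 − 2540(17.8) − 175(30) = 36968.
∂D/∂P_z = -175.
E = (-175) × (30/36968) = -0.14201…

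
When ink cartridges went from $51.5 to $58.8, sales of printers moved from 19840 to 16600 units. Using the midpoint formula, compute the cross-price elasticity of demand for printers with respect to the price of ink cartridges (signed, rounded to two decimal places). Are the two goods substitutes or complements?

%ΔQ_{printers} = (16600 − 19840)/avg = -3240/18220 = -0.177826…
%ΔP_{ink cartridges} = (58.8 − 51.5)/avg = 7.3/55.15 = 0.132366…
E_cross = (-3240/18220) / (7.3/55.15) = -1.3434…
E_cross < 0 ⇒ the goods are complements.

-1.34; complements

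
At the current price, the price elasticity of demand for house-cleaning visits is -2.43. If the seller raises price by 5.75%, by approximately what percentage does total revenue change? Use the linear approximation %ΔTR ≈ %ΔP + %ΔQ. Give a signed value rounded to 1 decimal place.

-8.2%

%ΔQ ≈ Ed × %ΔP = (-2.43) × (+5.75%) = -13.9725%
%ΔTR ≈ %ΔP + %ΔQ = (+5.75%) + (-13.9725%) = -8.2225%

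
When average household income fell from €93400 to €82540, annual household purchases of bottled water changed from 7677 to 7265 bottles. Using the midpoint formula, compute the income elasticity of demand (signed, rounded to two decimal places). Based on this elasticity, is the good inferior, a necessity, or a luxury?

%ΔQ = (7265 − 7677)/[( 7677 + 7265)/2] = -412/7471 = -0.055146…
%ΔIncome = (82540 − 93400)/[( 93400 + 82540)/2] = -10860/87970 = -0.123451…
E_income = (-412/7471) / (-10860/87970) = 0.4467…
0 < E_income < 1 ⇒ normal good, necessity.

0.45; necessity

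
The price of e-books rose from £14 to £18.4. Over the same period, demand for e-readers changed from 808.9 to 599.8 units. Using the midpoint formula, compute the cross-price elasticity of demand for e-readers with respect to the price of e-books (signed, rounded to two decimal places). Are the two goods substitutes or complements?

%ΔQ_{e-readers} = (599.8 − 808.9)/avg = -209.1/704.35 = -0.296869…
%ΔP_{e-books} = (18.4 − 14)/avg = 4.4/16.2 = 0.271604…
E_cross = (-209.1/704.35) / (4.4/16.2) = -1.0930…
E_cross < 0 ⇒ the goods are complements.

-1.09; complements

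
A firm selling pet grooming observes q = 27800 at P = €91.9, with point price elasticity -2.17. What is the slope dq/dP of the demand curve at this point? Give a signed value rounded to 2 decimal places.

Ed = (dq/dP)·(P/q) ⇒ dq/dP = Ed·q/P = (-2.17)·27800/91.9 = -656.4309…

-656.43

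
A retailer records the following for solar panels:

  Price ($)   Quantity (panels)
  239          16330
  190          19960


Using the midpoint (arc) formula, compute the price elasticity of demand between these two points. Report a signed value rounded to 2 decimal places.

%ΔQ = (19960 − 16330) / [(16330 + 19960)/2] = 3630/18145 = 0.200055…
%ΔP = (190 − 239) / [(239 + 190)/2] = -49/214.5 = -0.228438…
Arc Ed = %ΔQ / %ΔP = (3630/18145) / (-49/214.5) = -0.8757…

-0.88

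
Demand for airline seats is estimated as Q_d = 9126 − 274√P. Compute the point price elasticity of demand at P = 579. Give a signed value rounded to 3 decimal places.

-1.301

dQ_d/dP = −274/(2√P) = -5.69353. At P = 579, Q_d = 2532.9.
Ed = (dQ_d/dP)·(P/Q_d) = (-5.69353) × (579/2532.9) = -1.30149…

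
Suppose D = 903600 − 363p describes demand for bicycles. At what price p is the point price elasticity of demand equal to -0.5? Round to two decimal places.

829.75

Ed = −363p/(903600 − 363p). Set this equal to -0.5:
363p = 0.5·(903600 − 363p) ⇒ 363p(1 + 0.5) = 0.5·903600
p = 0.5·903600 / (363·1.5) = 829.7520…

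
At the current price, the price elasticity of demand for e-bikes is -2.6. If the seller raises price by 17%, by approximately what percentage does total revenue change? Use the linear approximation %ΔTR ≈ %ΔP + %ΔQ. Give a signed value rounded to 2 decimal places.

-27.20%

%ΔQ ≈ Ed × %ΔP = (-2.6) × (+17%) = -44.2000%
%ΔTR ≈ %ΔP + %ΔQ = (+17%) + (-44.2000%) = -27.2000%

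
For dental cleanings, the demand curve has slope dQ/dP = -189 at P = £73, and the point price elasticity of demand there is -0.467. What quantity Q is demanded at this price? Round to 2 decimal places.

29543.90

Ed = (dQ/dP)·(P/Q) ⇒ Q = (dQ/dP)·P/Ed = (-189)·73/(-0.467) = 29543.8972…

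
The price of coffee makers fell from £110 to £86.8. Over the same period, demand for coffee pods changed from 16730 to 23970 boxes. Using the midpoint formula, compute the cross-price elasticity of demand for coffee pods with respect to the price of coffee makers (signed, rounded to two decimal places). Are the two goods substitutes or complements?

-1.51; complements

%ΔQ_{coffee pods} = (23970 − 16730)/avg = 7240/20350 = 0.355773…
%ΔP_{coffee makers} = (86.8 − 110)/avg = -23.2/98.4 = -0.235772…
E_cross = (7240/20350) / (-23.2/98.4) = -1.5089…
E_cross < 0 ⇒ the goods are complements.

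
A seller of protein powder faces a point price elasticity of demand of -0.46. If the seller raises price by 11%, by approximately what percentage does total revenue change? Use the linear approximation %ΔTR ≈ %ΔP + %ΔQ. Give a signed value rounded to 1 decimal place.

+5.9%

%ΔQ ≈ Ed × %ΔP = (-0.46) × (+11%) = -5.0600%
%ΔTR ≈ %ΔP + %ΔQ = (+11%) + (-5.0600%) = +5.9400%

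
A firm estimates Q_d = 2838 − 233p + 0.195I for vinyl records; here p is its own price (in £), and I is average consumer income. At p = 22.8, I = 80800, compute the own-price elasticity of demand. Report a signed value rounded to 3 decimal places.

At the given values, Q_d = 2838 − 233(22.8) + 0.195(80800) = 13281.6.
∂Q_d/∂p = −233.
E = (-233) × (22.8/13281.6) = -0.39998…

-0.400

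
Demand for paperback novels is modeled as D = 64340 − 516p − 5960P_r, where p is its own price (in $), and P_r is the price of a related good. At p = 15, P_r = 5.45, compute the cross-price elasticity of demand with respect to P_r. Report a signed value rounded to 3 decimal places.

At the given values, D = 64340 − 516(15) − 5960(5.45) = 24118.
∂D/∂P_r = -5960.
E = (-5960) × (5.45/24118) = -1.34679…

-1.347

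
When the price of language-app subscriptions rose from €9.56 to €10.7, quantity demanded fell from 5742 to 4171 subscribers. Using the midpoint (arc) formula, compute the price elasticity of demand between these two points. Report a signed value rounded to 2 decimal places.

-2.82

%ΔQ = (4171 − 5742) / [(5742 + 4171)/2] = -1571/4956.5 = -0.316957…
%ΔP = (10.7 − 9.56) / [(9.56 + 10.7)/2] = 1.14/10.13 = 0.112537…
Arc Ed = %ΔQ / %ΔP = (-1571/4956.5) / (1.14/10.13) = -2.8164…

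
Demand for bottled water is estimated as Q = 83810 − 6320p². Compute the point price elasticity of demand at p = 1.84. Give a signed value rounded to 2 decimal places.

-0.69

dQ/dp = −2·6320·p = -23257.6. At p = 1.84, Q = 62413.008.
Ed = (dQ/dp)·(p/Q) = (-23257.6) × (1.84/62413.008) = -0.6856…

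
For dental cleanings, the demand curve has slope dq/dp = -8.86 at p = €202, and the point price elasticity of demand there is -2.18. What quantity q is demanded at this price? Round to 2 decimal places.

Ed = (dq/dp)·(p/q) ⇒ q = (dq/dp)·p/Ed = (-8.86)·202/(-2.18) = 820.9724…

820.97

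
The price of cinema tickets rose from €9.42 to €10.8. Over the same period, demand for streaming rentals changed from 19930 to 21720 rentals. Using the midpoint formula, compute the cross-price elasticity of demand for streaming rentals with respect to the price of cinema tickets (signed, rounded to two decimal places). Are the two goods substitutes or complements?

%ΔQ_{streaming rentals} = (21720 − 19930)/avg = 1790/20825 = 0.085954…
%ΔP_{cinema tickets} = (10.8 − 9.42)/avg = 1.38/10.11 = 0.136498…
E_cross = (1790/20825) / (1.38/10.11) = 0.6297…
E_cross > 0 ⇒ the goods are substitutes.

0.63; substitutes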